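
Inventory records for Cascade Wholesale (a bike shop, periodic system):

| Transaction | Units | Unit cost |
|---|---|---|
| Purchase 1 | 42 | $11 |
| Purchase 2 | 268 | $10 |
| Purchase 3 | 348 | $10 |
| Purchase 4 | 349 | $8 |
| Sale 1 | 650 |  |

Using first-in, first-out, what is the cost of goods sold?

Sale 1 (650) [FIFO — oldest first]: 42 @ $11 + 268 @ $10 + 340 @ $10 = $6,542
Ending inventory: 8 @ $10 + 349 @ $8 = $2,872
Check: goods available $9,414 = COGS $6,542 + ending $2,872

COGS = $6,542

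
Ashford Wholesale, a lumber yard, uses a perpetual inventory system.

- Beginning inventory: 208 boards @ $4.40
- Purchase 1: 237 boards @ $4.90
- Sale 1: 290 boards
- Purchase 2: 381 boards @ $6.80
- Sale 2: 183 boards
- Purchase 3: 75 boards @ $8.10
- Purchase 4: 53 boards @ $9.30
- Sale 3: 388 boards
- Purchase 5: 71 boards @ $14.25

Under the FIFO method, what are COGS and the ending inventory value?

COGS = $4,950.80; ending inventory = $1,828.65

Sale 1 (290) [FIFO — oldest first]: 208 @ $4.40 + 82 @ $4.90 = $1,317.00
Sale 2 (183) [FIFO — oldest first]: 155 @ $4.90 + 28 @ $6.80 = $949.90
Sale 3 (388) [FIFO — oldest first]: 353 @ $6.80 + 35 @ $8.10 = $2,683.90
Total COGS = $1,317.00 + $949.90 + $2,683.90 = $4,950.80
Ending inventory: 40 @ $8.10 + 53 @ $9.30 + 71 @ $14.25 = $1,828.65
Check: goods available $6,779.45 = COGS $4,950.80 + ending $1,828.65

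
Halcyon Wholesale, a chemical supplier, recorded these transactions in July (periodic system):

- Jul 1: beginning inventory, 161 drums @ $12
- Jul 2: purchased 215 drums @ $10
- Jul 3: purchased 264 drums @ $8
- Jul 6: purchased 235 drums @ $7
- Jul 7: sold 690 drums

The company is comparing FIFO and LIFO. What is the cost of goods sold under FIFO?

FIFO COGS: 161 @ $12 + 215 @ $10 + 264 @ $8 + 50 @ $7 = $6,544
LIFO COGS: 235 @ $7 + 264 @ $8 + 191 @ $10 = $5,667

COGS = $6,544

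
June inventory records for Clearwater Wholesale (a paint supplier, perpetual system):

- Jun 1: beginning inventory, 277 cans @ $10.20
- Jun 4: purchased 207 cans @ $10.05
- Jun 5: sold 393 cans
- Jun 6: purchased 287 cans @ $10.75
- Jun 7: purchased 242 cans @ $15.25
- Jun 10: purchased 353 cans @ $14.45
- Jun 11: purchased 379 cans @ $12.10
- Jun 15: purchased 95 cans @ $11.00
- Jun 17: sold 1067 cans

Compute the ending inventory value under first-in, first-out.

Jun 5, 393 sold [FIFO — oldest first]: 277 @ $10.20 + 116 @ $10.05 = $3,991.20
Jun 17, 1067 sold [FIFO — oldest first]: 91 @ $10.05 + 287 @ $10.75 + 242 @ $15.25 + 353 @ $14.45 + 94 @ $12.10 = $13,928.55
Total COGS = $3,991.20 + $13,928.55 = $17,919.75
Ending inventory: 285 @ $12.10 + 95 @ $11.00 = $4,493.50

Ending inventory = $4,493.50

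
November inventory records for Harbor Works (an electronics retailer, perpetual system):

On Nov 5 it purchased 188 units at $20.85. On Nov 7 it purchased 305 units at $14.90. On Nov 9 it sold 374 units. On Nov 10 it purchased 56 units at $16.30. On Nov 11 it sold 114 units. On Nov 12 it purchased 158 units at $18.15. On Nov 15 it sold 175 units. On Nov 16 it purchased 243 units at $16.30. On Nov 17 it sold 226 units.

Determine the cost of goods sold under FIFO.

COGS = $15,211.40

Nov 9, 374 sold [FIFO — oldest first]: 188 @ $20.85 + 186 @ $14.90 = $6,691.20
Nov 11, 114 sold [FIFO — oldest first]: 114 @ $14.90 = $1,698.60
Nov 15, 175 sold [FIFO — oldest first]: 5 @ $14.90 + 56 @ $16.30 + 114 @ $18.15 = $3,056.40
Nov 17, 226 sold [FIFO — oldest first]: 44 @ $18.15 + 182 @ $16.30 = $3,765.20
Total COGS = $6,691.20 + $1,698.60 + $3,056.40 + $3,765.20 = $15,211.40
Ending inventory: 61 @ $16.30 = $994.30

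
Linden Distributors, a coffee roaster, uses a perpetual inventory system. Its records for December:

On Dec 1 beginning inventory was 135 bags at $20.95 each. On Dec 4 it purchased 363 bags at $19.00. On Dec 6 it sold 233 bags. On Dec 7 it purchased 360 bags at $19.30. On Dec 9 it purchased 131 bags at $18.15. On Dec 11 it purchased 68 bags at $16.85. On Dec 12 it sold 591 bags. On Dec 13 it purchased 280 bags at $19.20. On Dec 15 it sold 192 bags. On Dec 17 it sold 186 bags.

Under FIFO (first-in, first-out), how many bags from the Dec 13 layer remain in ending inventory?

Dec 6, 233 sold [FIFO — oldest first]: 135 @ $20.95 + 98 @ $19.00 = $4,690.25
Dec 12, 591 sold [FIFO — oldest first]: 265 @ $19.00 + 326 @ $19.30 = $11,326.80
Dec 15, 192 sold [FIFO — oldest first]: 34 @ $19.30 + 131 @ $18.15 + 27 @ $16.85 = $3,488.80
Dec 17, 186 sold [FIFO — oldest first]: 41 @ $16.85 + 145 @ $19.20 = $3,474.85
Total COGS = $4,690.25 + $11,326.80 + $3,488.80 + $3,474.85 = $22,980.70
Ending inventory: 135 @ $19.20 = $2,592.00

135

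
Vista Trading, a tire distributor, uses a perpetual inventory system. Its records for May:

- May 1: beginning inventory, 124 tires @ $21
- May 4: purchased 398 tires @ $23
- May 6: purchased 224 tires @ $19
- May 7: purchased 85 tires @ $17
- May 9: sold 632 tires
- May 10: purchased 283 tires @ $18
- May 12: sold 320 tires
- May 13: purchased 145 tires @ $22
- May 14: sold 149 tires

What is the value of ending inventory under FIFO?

May 9, 632 sold [FIFO — oldest first]: 124 @ $21 + 398 @ $23 + 110 @ $19 = $13,848
May 12, 320 sold [FIFO — oldest first]: 114 @ $19 + 85 @ $17 + 121 @ $18 = $5,789
May 14, 149 sold [FIFO — oldest first]: 149 @ $18 = $2,682
Total COGS = $13,848 + $5,789 + $2,682 = $22,319
Ending inventory: 13 @ $18 + 145 @ $22 = $3,424

Ending inventory = $3,424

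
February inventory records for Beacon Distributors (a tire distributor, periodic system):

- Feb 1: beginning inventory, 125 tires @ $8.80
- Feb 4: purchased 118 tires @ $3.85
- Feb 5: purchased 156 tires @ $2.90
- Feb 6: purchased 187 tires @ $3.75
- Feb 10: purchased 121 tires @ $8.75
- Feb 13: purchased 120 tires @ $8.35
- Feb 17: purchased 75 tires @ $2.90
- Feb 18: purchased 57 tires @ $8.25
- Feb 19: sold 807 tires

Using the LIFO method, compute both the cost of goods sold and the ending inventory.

Feb 19, 807 sold [LIFO — newest first]: 57 @ $8.25 + 75 @ $2.90 + 120 @ $8.35 + 121 @ $8.75 + 187 @ $3.75 + 156 @ $2.90 + 91 @ $3.85 = $4,252.50
Ending inventory: 125 @ $8.80 + 27 @ $3.85 = $1,203.95

COGS = $4,252.50; ending inventory = $1,203.95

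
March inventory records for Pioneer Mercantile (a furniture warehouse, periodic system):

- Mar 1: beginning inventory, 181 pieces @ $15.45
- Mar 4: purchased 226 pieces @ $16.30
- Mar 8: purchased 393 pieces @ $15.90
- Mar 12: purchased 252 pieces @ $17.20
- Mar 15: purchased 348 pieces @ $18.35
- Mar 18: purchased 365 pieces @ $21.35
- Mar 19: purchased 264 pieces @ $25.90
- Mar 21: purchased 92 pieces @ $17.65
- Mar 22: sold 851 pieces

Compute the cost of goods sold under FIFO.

Mar 22, 851 sold [FIFO — oldest first]: 181 @ $15.45 + 226 @ $16.30 + 393 @ $15.90 + 51 @ $17.20 = $13,606.15
Ending inventory: 201 @ $17.20 + 348 @ $18.35 + 365 @ $21.35 + 264 @ $25.90 + 92 @ $17.65 = $26,097.15
Check: goods available $39,703.30 = COGS $13,606.15 + ending $26,097.15

COGS = $13,606.15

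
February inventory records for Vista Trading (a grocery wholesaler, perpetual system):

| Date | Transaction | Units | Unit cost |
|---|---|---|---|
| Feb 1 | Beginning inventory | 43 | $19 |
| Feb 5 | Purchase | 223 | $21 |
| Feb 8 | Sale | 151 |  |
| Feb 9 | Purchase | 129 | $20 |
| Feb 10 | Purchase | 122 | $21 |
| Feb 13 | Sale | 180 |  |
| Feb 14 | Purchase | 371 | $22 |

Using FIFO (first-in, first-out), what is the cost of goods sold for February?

COGS = $6,800

Feb 8, 151 sold [FIFO — oldest first]: 43 @ $19 + 108 @ $21 = $3,085
Feb 13, 180 sold [FIFO — oldest first]: 115 @ $21 + 65 @ $20 = $3,715
Total COGS = $3,085 + $3,715 = $6,800
Ending inventory: 64 @ $20 + 122 @ $21 + 371 @ $22 = $12,004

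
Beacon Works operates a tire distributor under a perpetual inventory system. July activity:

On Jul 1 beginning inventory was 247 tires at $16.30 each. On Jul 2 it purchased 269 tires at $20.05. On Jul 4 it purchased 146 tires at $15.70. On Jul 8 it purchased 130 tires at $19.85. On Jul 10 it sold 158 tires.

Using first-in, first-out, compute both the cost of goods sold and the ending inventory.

COGS = $2,575.40; ending inventory = $11,716.85

Jul 10, 158 sold [FIFO — oldest first]: 158 @ $16.30 = $2,575.40
Ending inventory: 89 @ $16.30 + 269 @ $20.05 + 146 @ $15.70 + 130 @ $19.85 = $11,716.85
Check: goods available $14,292.25 = COGS $2,575.40 + ending $11,716.85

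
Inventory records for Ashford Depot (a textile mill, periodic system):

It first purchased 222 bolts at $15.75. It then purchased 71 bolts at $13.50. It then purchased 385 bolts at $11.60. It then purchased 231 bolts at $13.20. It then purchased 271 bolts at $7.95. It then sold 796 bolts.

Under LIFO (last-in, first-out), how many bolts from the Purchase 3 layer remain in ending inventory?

91

Sale 1 (796) [LIFO — newest first]: 271 @ $7.95 + 231 @ $13.20 + 294 @ $11.60 = $8,614.05
Ending inventory: 222 @ $15.75 + 71 @ $13.50 + 91 @ $11.60 = $5,510.60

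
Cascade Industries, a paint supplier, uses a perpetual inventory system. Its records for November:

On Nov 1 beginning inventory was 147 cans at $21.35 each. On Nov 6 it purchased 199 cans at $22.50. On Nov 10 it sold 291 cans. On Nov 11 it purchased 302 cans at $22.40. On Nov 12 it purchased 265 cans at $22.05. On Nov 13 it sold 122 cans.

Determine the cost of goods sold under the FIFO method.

COGS = $9,116.75

Nov 10, 291 sold [FIFO — oldest first]: 147 @ $21.35 + 144 @ $22.50 = $6,378.45
Nov 13, 122 sold [FIFO — oldest first]: 55 @ $22.50 + 67 @ $22.40 = $2,738.30
Total COGS = $6,378.45 + $2,738.30 = $9,116.75
Ending inventory: 235 @ $22.40 + 265 @ $22.05 = $11,107.25
Check: goods available $20,224.00 = COGS $9,116.75 + ending $11,107.25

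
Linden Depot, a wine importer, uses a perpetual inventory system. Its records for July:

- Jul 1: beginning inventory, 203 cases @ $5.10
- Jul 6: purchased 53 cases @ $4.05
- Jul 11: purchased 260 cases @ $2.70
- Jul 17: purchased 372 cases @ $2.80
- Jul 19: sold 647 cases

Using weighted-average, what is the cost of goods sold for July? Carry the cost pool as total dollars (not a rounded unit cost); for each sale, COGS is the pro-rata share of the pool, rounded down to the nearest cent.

COGS = $2,181.11

After Jul 1: 203 on hand, pool $1,035.30 (≈ $5.1000 each)
After Jul 6: 256 on hand, pool $1,249.95 (≈ $4.8826 each)
After Jul 11: 516 on hand, pool $1,951.95 (≈ $3.7828 each)
After Jul 17: 888 on hand, pool $2,993.55 (≈ $3.3711 each)
Jul 19, sell 647: 647/888 × $2,993.55 → $2,181.11
Ending inventory (cost pool remaining) = $812.44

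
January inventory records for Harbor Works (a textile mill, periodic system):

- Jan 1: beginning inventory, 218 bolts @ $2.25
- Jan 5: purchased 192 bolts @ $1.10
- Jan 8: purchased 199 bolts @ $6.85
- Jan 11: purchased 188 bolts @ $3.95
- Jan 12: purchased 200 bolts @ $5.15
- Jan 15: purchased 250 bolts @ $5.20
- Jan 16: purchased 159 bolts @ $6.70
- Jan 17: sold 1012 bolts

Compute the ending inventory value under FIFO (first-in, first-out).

Jan 17, 1012 sold [FIFO — oldest first]: 218 @ $2.25 + 192 @ $1.10 + 199 @ $6.85 + 188 @ $3.95 + 200 @ $5.15 + 15 @ $5.20 = $3,915.45
Ending inventory: 235 @ $5.20 + 159 @ $6.70 = $2,287.30
Check: goods available $6,202.75 = COGS $3,915.45 + ending $2,287.30

Ending inventory = $2,287.30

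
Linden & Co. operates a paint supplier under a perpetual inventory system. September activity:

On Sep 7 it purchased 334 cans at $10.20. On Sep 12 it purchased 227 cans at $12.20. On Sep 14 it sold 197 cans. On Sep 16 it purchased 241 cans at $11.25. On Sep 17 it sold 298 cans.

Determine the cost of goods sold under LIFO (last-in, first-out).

Sep 14, 197 sold [LIFO — newest first]: 197 @ $12.20 = $2,403.40
Sep 17, 298 sold [LIFO — newest first]: 241 @ $11.25 + 30 @ $12.20 + 27 @ $10.20 = $3,352.65
Total COGS = $2,403.40 + $3,352.65 = $5,756.05
Ending inventory: 307 @ $10.20 = $3,131.40
Check: goods available $8,887.45 = COGS $5,756.05 + ending $3,131.40

COGS = $5,756.05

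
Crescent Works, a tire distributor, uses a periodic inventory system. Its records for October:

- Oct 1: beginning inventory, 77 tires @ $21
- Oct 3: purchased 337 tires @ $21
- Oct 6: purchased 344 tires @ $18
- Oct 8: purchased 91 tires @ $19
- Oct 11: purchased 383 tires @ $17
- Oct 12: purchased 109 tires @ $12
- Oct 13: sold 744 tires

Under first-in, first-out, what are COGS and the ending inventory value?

COGS = $14,634; ending inventory = $9,800

Oct 13, 744 sold [FIFO — oldest first]: 77 @ $21 + 337 @ $21 + 330 @ $18 = $14,634
Ending inventory: 14 @ $18 + 91 @ $19 + 383 @ $17 + 109 @ $12 = $9,800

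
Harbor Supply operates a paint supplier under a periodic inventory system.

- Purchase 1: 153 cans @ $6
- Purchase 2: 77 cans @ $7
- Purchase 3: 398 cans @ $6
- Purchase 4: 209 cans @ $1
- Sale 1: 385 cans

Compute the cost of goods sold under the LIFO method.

COGS = $1,265

Sale 1 (385) [LIFO — newest first]: 209 @ $1 + 176 @ $6 = $1,265
Ending inventory: 153 @ $6 + 77 @ $7 + 222 @ $6 = $2,789
Check: goods available $4,054 = COGS $1,265 + ending $2,789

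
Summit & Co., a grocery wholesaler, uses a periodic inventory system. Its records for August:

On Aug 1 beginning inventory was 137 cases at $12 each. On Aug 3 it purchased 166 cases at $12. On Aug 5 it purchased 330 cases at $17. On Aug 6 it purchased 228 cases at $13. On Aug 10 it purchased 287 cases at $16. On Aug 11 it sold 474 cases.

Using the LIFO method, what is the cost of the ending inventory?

Ending inventory = $9,779

Aug 11, 474 sold [LIFO — newest first]: 287 @ $16 + 187 @ $13 = $7,023
Ending inventory: 137 @ $12 + 166 @ $12 + 330 @ $17 + 41 @ $13 = $9,779
Check: goods available $16,802 = COGS $7,023 + ending $9,779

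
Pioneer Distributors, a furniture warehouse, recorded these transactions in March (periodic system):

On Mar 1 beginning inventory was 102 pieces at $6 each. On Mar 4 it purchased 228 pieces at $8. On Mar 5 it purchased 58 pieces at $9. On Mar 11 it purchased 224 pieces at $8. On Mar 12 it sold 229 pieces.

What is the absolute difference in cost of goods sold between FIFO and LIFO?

$209

FIFO COGS: 102 @ $6 + 127 @ $8 = $1,628
LIFO COGS: 224 @ $8 + 5 @ $9 = $1,837
Difference = |$1,628 − $1,837| = $209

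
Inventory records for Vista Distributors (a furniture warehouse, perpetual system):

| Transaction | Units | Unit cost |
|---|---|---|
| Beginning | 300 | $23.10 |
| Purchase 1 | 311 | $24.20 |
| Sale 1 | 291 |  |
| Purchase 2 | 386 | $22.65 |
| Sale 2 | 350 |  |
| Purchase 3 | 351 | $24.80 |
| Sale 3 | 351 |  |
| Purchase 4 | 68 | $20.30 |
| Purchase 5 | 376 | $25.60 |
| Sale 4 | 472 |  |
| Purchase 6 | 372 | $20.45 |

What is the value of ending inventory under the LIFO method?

Ending inventory = $15,202.60

Sale 1 (291) [LIFO — newest first]: 291 @ $24.20 = $7,042.20
Sale 2 (350) [LIFO — newest first]: 350 @ $22.65 = $7,927.50
Sale 3 (351) [LIFO — newest first]: 351 @ $24.80 = $8,704.80
Sale 4 (472) [LIFO — newest first]: 376 @ $25.60 + 68 @ $20.30 + 28 @ $22.65 = $11,640.20
Total COGS = $7,042.20 + $7,927.50 + $8,704.80 + $11,640.20 = $35,314.70
Ending inventory: 300 @ $23.10 + 20 @ $24.20 + 8 @ $22.65 + 372 @ $20.45 = $15,202.60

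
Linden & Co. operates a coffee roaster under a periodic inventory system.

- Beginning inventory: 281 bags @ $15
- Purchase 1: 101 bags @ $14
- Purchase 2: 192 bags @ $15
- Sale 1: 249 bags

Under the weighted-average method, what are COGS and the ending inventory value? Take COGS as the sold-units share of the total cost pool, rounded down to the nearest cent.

Sale 1, sell 249: 249/574 × $8,509.00 → $3,691.18
Ending inventory (cost pool remaining) = $4,817.82

COGS = $3,691.18; ending inventory = $4,817.82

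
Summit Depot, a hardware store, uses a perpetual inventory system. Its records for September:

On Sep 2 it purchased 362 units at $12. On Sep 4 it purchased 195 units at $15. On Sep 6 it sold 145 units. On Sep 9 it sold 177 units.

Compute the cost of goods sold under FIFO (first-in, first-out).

COGS = $3,864

Sep 6, 145 sold [FIFO — oldest first]: 145 @ $12 = $1,740
Sep 9, 177 sold [FIFO — oldest first]: 177 @ $12 = $2,124
Total COGS = $1,740 + $2,124 = $3,864
Ending inventory: 40 @ $12 + 195 @ $15 = $3,405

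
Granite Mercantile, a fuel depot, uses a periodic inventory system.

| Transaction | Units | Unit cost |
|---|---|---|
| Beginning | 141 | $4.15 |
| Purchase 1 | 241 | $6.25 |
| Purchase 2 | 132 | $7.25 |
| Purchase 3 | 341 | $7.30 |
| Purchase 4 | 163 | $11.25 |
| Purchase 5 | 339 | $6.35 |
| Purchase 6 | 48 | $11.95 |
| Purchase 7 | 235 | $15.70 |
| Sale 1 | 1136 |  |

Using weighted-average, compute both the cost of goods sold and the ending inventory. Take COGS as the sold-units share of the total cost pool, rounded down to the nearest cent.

Sale 1, sell 1136: 1136/1640 × $13,787.20 → $9,550.15
Ending inventory (cost pool remaining) = $4,237.05
Check: goods available $13,787.20 = COGS $9,550.15 + ending $4,237.05

COGS = $9,550.15; ending inventory = $4,237.05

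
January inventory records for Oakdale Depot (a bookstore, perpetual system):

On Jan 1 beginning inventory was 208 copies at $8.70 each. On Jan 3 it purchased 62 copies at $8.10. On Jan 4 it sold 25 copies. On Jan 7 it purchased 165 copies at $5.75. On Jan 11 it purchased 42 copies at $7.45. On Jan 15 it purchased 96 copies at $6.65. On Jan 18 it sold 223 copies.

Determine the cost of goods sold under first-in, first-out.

Jan 4, 25 sold [FIFO — oldest first]: 25 @ $8.70 = $217.50
Jan 18, 223 sold [FIFO — oldest first]: 183 @ $8.70 + 40 @ $8.10 = $1,916.10
Total COGS = $217.50 + $1,916.10 = $2,133.60
Ending inventory: 22 @ $8.10 + 165 @ $5.75 + 42 @ $7.45 + 96 @ $6.65 = $2,078.25
Check: goods available $4,211.85 = COGS $2,133.60 + ending $2,078.25

COGS = $2,133.60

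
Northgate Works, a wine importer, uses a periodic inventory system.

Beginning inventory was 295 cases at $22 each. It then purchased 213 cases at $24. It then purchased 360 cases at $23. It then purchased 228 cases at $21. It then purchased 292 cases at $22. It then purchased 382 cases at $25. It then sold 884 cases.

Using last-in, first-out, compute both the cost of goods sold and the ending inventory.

COGS = $20,384; ending inventory = $20,260

Sale 1 (884) [LIFO — newest first]: 382 @ $25 + 292 @ $22 + 210 @ $21 = $20,384
Ending inventory: 295 @ $22 + 213 @ $24 + 360 @ $23 + 18 @ $21 = $20,260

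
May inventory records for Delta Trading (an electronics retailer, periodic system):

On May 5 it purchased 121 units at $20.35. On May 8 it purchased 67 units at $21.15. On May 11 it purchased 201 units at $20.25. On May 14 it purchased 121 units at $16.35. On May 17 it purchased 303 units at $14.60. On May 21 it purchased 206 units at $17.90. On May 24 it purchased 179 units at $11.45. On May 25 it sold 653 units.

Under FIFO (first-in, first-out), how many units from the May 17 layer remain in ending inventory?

May 25, 653 sold [FIFO — oldest first]: 121 @ $20.35 + 67 @ $21.15 + 201 @ $20.25 + 121 @ $16.35 + 143 @ $14.60 = $12,015.80
Ending inventory: 160 @ $14.60 + 206 @ $17.90 + 179 @ $11.45 = $8,072.95

160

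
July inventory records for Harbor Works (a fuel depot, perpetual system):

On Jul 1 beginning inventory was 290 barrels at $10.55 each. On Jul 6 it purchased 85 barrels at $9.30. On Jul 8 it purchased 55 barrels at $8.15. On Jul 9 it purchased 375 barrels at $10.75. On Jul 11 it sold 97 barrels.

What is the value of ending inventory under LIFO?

Jul 11, 97 sold [LIFO — newest first]: 97 @ $10.75 = $1,042.75
Ending inventory: 290 @ $10.55 + 85 @ $9.30 + 55 @ $8.15 + 278 @ $10.75 = $7,286.75

Ending inventory = $7,286.75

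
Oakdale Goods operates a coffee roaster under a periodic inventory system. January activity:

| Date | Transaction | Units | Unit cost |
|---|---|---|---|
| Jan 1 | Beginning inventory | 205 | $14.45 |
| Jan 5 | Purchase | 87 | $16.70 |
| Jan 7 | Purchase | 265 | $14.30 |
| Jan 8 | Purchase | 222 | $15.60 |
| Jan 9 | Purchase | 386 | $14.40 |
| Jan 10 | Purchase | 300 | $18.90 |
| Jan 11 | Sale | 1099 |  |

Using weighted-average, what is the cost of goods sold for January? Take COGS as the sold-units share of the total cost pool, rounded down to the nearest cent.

Jan 11, sell 1099: 1099/1465 × $22,896.25 → $17,176.09
Ending inventory (cost pool remaining) = $5,720.16

COGS = $17,176.09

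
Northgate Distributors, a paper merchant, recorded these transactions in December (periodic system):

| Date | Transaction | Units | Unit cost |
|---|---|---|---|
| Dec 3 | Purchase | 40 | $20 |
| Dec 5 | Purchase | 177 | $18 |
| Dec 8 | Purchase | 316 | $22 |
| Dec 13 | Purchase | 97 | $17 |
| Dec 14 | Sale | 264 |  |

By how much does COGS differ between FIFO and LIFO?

$303

FIFO COGS: 40 @ $20 + 177 @ $18 + 47 @ $22 = $5,020
LIFO COGS: 97 @ $17 + 167 @ $22 = $5,323
Difference = |$5,020 − $5,323| = $303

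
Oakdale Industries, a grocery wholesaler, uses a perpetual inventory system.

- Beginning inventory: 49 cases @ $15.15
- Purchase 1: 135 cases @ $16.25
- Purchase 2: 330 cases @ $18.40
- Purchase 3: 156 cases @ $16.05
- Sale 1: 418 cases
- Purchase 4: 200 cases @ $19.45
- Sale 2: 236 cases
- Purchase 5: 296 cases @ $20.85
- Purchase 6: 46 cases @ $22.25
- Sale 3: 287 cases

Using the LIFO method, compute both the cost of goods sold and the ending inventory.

COGS = $17,925.35; ending inventory = $4,671.65

Sale 1 (418) [LIFO — newest first]: 156 @ $16.05 + 262 @ $18.40 = $7,324.60
Sale 2 (236) [LIFO — newest first]: 200 @ $19.45 + 36 @ $18.40 = $4,552.40
Sale 3 (287) [LIFO — newest first]: 46 @ $22.25 + 241 @ $20.85 = $6,048.35
Total COGS = $7,324.60 + $4,552.40 + $6,048.35 = $17,925.35
Ending inventory: 49 @ $15.15 + 135 @ $16.25 + 32 @ $18.40 + 55 @ $20.85 = $4,671.65
Check: goods available $22,597.00 = COGS $17,925.35 + ending $4,671.65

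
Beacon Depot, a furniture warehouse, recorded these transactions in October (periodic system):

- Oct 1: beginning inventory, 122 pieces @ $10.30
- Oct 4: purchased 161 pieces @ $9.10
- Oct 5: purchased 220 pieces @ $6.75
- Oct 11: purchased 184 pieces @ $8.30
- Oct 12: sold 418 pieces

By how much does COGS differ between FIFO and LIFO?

$493.35

FIFO COGS: 122 @ $10.30 + 161 @ $9.10 + 135 @ $6.75 = $3,632.95
LIFO COGS: 184 @ $8.30 + 220 @ $6.75 + 14 @ $9.10 = $3,139.60
Difference = |$3,632.95 − $3,139.60| = $493.35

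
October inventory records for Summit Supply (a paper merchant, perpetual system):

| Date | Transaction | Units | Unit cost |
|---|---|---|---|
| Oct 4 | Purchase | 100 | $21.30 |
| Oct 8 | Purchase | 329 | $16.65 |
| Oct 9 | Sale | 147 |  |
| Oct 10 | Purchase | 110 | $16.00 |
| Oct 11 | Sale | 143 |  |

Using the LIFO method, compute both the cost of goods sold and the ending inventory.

Oct 9, 147 sold [LIFO — newest first]: 147 @ $16.65 = $2,447.55
Oct 11, 143 sold [LIFO — newest first]: 110 @ $16.00 + 33 @ $16.65 = $2,309.45
Total COGS = $2,447.55 + $2,309.45 = $4,757.00
Ending inventory: 100 @ $21.30 + 149 @ $16.65 = $4,610.85

COGS = $4,757.00; ending inventory = $4,610.85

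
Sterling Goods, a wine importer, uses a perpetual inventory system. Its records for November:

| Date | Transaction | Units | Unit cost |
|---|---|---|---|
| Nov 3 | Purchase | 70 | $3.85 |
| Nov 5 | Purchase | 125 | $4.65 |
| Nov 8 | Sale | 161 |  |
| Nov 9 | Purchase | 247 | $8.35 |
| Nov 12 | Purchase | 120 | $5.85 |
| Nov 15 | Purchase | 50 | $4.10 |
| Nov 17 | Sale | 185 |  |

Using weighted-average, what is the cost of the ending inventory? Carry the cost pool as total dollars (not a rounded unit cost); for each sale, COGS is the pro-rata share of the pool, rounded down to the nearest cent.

Ending inventory = $1,838.88

After Nov 3: 70 on hand, pool $269.50 (≈ $3.8500 each)
After Nov 5: 195 on hand, pool $850.75 (≈ $4.3628 each)
Nov 8, sell 161: 161/195 × $850.75 → $702.41
After Nov 9: 281 on hand, pool $2,210.79 (≈ $7.8676 each)
After Nov 12: 401 on hand, pool $2,912.79 (≈ $7.2638 each)
After Nov 15: 451 on hand, pool $3,117.79 (≈ $6.9131 each)
Nov 17, sell 185: 185/451 × $3,117.79 → $1,278.91
Total COGS = $702.41 + $1,278.91 = $1,981.32
Ending inventory (cost pool remaining) = $1,838.88
Check: goods available $3,820.20 = COGS $1,981.32 + ending $1,838.88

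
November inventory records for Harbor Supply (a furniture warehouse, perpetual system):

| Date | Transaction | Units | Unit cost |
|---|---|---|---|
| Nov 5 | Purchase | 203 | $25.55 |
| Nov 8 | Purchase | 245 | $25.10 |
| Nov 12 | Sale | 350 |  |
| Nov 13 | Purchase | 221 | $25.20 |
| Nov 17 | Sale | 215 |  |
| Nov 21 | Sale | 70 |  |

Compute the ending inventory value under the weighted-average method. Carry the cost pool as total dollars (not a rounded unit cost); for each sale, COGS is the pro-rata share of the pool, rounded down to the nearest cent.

After Nov 5: 203 on hand, pool $5,186.65 (≈ $25.5500 each)
After Nov 8: 448 on hand, pool $11,336.15 (≈ $25.3039 each)
Nov 12, sell 350: 350/448 × $11,336.15 → $8,856.36
After Nov 13: 319 on hand, pool $8,048.99 (≈ $25.2319 each)
Nov 17, sell 215: 215/319 × $8,048.99 → $5,424.86
Nov 21, sell 70: 70/104 × $2,624.13 → $1,766.24
Total COGS = $8,856.36 + $5,424.86 + $1,766.24 = $16,047.46
Ending inventory (cost pool remaining) = $857.89
Check: goods available $16,905.35 = COGS $16,047.46 + ending $857.89

Ending inventory = $857.89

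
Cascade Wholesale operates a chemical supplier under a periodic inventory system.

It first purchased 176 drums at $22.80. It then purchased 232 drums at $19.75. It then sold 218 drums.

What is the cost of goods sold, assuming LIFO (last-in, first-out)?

COGS = $4,305.50

Sale 1 (218) [LIFO — newest first]: 218 @ $19.75 = $4,305.50
Ending inventory: 176 @ $22.80 + 14 @ $19.75 = $4,289.30
Check: goods available $8,594.80 = COGS $4,305.50 + ending $4,289.30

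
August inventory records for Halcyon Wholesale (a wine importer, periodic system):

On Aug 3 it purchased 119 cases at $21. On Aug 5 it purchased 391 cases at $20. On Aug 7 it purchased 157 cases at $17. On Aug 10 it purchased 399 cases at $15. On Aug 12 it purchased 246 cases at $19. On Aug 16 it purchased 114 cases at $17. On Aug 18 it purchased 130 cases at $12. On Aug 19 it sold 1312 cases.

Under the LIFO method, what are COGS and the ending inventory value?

COGS = $22,146; ending inventory = $4,999

Aug 19, 1312 sold [LIFO — newest first]: 130 @ $12 + 114 @ $17 + 246 @ $19 + 399 @ $15 + 157 @ $17 + 266 @ $20 = $22,146
Ending inventory: 119 @ $21 + 125 @ $20 = $4,999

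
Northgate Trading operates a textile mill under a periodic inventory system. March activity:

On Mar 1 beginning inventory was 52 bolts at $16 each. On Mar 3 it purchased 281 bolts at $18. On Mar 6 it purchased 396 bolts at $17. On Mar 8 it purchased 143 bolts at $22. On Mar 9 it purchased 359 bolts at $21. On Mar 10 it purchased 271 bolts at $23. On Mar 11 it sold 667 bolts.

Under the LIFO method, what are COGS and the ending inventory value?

Mar 11, 667 sold [LIFO — newest first]: 271 @ $23 + 359 @ $21 + 37 @ $22 = $14,586
Ending inventory: 52 @ $16 + 281 @ $18 + 396 @ $17 + 106 @ $22 = $14,954

COGS = $14,586; ending inventory = $14,954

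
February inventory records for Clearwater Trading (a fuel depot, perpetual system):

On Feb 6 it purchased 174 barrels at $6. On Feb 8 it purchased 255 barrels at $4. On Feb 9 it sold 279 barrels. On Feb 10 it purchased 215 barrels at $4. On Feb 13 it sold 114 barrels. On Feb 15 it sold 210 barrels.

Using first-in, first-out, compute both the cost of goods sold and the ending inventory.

COGS = $2,760; ending inventory = $164

Feb 9, 279 sold [FIFO — oldest first]: 174 @ $6 + 105 @ $4 = $1,464
Feb 13, 114 sold [FIFO — oldest first]: 114 @ $4 = $456
Feb 15, 210 sold [FIFO — oldest first]: 36 @ $4 + 174 @ $4 = $840
Total COGS = $1,464 + $456 + $840 = $2,760
Ending inventory: 41 @ $4 = $164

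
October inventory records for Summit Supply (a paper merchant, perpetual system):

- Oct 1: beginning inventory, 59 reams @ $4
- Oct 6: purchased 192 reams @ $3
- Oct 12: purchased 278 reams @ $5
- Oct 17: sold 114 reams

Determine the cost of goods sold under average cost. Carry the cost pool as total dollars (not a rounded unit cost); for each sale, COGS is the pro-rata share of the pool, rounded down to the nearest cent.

After Oct 1: 59 on hand, pool $236.00 (≈ $4.0000 each)
After Oct 6: 251 on hand, pool $812.00 (≈ $3.2351 each)
After Oct 12: 529 on hand, pool $2,202.00 (≈ $4.1626 each)
Oct 17, sell 114: 114/529 × $2,202.00 → $474.53
Ending inventory (cost pool remaining) = $1,727.47
Check: goods available $2,202.00 = COGS $474.53 + ending $1,727.47

COGS = $474.53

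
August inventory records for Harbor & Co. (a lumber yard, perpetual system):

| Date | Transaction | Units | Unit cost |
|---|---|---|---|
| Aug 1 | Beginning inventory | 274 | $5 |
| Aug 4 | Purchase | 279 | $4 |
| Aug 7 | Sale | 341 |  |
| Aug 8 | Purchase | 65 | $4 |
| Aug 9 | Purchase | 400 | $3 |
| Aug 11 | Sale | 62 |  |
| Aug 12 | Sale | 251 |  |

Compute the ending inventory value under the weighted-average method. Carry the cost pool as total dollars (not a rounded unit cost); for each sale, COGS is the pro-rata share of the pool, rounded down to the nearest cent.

Ending inventory = $1,297.43

After Aug 1: 274 on hand, pool $1,370.00 (≈ $5.0000 each)
After Aug 4: 553 on hand, pool $2,486.00 (≈ $4.4955 each)
Aug 7, sell 341: 341/553 × $2,486.00 → $1,532.95
After Aug 8: 277 on hand, pool $1,213.05 (≈ $4.3792 each)
After Aug 9: 677 on hand, pool $2,413.05 (≈ $3.5643 each)
Aug 11, sell 62: 62/677 × $2,413.05 → $220.98
Aug 12, sell 251: 251/615 × $2,192.07 → $894.64
Total COGS = $1,532.95 + $220.98 + $894.64 = $2,648.57
Ending inventory (cost pool remaining) = $1,297.43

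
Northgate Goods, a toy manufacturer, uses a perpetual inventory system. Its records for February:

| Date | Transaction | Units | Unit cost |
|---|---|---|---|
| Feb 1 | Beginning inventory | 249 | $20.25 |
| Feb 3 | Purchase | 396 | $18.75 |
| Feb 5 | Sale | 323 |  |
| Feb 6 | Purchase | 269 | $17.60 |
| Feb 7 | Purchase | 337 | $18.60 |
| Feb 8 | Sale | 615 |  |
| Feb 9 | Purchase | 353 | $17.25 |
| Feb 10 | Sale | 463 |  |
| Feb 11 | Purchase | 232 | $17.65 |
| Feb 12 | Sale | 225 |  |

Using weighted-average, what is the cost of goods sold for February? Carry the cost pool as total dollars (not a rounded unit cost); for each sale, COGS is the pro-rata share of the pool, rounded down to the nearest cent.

COGS = $29,926.12

After Feb 1: 249 on hand, pool $5,042.25 (≈ $20.2500 each)
After Feb 3: 645 on hand, pool $12,467.25 (≈ $19.3291 each)
Feb 5, sell 323: 323/645 × $12,467.25 → $6,243.28
After Feb 6: 591 on hand, pool $10,958.37 (≈ $18.5421 each)
After Feb 7: 928 on hand, pool $17,226.57 (≈ $18.5631 each)
Feb 8, sell 615: 615/928 × $17,226.57 → $11,416.31
After Feb 9: 666 on hand, pool $11,899.51 (≈ $17.8671 each)
Feb 10, sell 463: 463/666 × $11,899.51 → $8,272.48
After Feb 11: 435 on hand, pool $7,721.83 (≈ $17.7513 each)
Feb 12, sell 225: 225/435 × $7,721.83 → $3,994.05
Total COGS = $6,243.28 + $11,416.31 + $8,272.48 + $3,994.05 = $29,926.12
Ending inventory (cost pool remaining) = $3,727.78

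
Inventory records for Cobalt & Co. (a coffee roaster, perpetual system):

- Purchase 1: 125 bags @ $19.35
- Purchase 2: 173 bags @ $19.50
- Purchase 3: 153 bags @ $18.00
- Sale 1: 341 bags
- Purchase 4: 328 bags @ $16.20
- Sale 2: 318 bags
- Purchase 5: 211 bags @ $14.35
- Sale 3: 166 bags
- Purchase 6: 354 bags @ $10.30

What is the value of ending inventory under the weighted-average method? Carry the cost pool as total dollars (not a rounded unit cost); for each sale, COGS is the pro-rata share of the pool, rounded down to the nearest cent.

After Purchase 1: 125 on hand, pool $2,418.75 (≈ $19.3500 each)
After Purchase 2: 298 on hand, pool $5,792.25 (≈ $19.4371 each)
After Purchase 3: 451 on hand, pool $8,546.25 (≈ $18.9496 each)
Sale 1, sell 341: 341/451 × $8,546.25 → $6,461.79
After Purchase 4: 438 on hand, pool $7,398.06 (≈ $16.8905 each)
Sale 2, sell 318: 318/438 × $7,398.06 → $5,371.19
After Purchase 5: 331 on hand, pool $5,054.72 (≈ $15.2711 each)
Sale 3, sell 166: 166/331 × $5,054.72 → $2,534.99
After Purchase 6: 519 on hand, pool $6,165.93 (≈ $11.8804 each)
Total COGS = $6,461.79 + $5,371.19 + $2,534.99 = $14,367.97
Ending inventory (cost pool remaining) = $6,165.93

Ending inventory = $6,165.93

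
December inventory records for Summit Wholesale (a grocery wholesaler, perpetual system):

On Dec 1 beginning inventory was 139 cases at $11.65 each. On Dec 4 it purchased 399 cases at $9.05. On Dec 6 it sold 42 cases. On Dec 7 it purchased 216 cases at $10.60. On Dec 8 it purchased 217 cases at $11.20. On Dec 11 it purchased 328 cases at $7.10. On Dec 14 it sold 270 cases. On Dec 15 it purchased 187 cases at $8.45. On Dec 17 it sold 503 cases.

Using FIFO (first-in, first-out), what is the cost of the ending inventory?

Ending inventory = $5,656.15

Dec 6, 42 sold [FIFO — oldest first]: 42 @ $11.65 = $489.30
Dec 14, 270 sold [FIFO — oldest first]: 97 @ $11.65 + 173 @ $9.05 = $2,695.70
Dec 17, 503 sold [FIFO — oldest first]: 226 @ $9.05 + 216 @ $10.60 + 61 @ $11.20 = $5,018.10
Total COGS = $489.30 + $2,695.70 + $5,018.10 = $8,203.10
Ending inventory: 156 @ $11.20 + 328 @ $7.10 + 187 @ $8.45 = $5,656.15
Check: goods available $13,859.25 = COGS $8,203.10 + ending $5,656.15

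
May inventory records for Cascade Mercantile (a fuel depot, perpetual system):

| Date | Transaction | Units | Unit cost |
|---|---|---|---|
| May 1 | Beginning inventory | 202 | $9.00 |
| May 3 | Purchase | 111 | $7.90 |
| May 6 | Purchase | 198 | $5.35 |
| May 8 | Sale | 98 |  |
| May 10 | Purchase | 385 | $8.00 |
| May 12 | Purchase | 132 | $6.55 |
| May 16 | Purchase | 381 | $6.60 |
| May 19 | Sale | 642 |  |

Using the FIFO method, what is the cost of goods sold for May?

COGS = $5,586.20

May 8, 98 sold [FIFO — oldest first]: 98 @ $9.00 = $882.00
May 19, 642 sold [FIFO — oldest first]: 104 @ $9.00 + 111 @ $7.90 + 198 @ $5.35 + 229 @ $8.00 = $4,704.20
Total COGS = $882.00 + $4,704.20 = $5,586.20
Ending inventory: 156 @ $8.00 + 132 @ $6.55 + 381 @ $6.60 = $4,627.20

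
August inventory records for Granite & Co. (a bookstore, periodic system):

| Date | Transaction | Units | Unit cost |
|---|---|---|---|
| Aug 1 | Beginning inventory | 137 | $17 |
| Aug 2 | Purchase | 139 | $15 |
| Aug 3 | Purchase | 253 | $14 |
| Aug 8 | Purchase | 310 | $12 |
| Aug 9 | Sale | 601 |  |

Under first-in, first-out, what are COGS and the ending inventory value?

COGS = $8,820; ending inventory = $2,856

Aug 9, 601 sold [FIFO — oldest first]: 137 @ $17 + 139 @ $15 + 253 @ $14 + 72 @ $12 = $8,820
Ending inventory: 238 @ $12 = $2,856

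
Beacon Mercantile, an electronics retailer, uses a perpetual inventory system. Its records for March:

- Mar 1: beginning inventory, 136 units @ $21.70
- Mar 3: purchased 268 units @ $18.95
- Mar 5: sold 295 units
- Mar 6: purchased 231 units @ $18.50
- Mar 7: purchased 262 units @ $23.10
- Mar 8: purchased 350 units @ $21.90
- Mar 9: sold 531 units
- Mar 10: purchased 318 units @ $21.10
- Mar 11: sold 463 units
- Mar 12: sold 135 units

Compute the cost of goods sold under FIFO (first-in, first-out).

Mar 5, 295 sold [FIFO — oldest first]: 136 @ $21.70 + 159 @ $18.95 = $5,964.25
Mar 9, 531 sold [FIFO — oldest first]: 109 @ $18.95 + 231 @ $18.50 + 191 @ $23.10 = $10,751.15
Mar 11, 463 sold [FIFO — oldest first]: 71 @ $23.10 + 350 @ $21.90 + 42 @ $21.10 = $10,191.30
Mar 12, 135 sold [FIFO — oldest first]: 135 @ $21.10 = $2,848.50
Total COGS = $5,964.25 + $10,751.15 + $10,191.30 + $2,848.50 = $29,755.20
Ending inventory: 141 @ $21.10 = $2,975.10
Check: goods available $32,730.30 = COGS $29,755.20 + ending $2,975.10

COGS = $29,755.20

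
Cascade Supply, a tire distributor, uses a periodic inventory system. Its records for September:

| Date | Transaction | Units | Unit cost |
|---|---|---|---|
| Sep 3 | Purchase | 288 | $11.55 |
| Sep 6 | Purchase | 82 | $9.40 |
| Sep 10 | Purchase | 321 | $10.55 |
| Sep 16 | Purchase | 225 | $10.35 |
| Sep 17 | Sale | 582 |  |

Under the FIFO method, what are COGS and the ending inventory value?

COGS = $6,333.80; ending inventory = $3,478.70

Sep 17, 582 sold [FIFO — oldest first]: 288 @ $11.55 + 82 @ $9.40 + 212 @ $10.55 = $6,333.80
Ending inventory: 109 @ $10.55 + 225 @ $10.35 = $3,478.70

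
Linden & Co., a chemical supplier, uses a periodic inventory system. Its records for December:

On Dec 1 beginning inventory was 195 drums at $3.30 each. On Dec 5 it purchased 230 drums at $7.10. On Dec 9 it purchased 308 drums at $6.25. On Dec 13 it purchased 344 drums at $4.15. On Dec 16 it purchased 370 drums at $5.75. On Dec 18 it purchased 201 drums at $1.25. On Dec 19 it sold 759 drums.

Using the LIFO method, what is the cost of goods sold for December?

COGS = $3,158.95

Dec 19, 759 sold [LIFO — newest first]: 201 @ $1.25 + 370 @ $5.75 + 188 @ $4.15 = $3,158.95
Ending inventory: 195 @ $3.30 + 230 @ $7.10 + 308 @ $6.25 + 156 @ $4.15 = $4,848.90
Check: goods available $8,007.85 = COGS $3,158.95 + ending $4,848.90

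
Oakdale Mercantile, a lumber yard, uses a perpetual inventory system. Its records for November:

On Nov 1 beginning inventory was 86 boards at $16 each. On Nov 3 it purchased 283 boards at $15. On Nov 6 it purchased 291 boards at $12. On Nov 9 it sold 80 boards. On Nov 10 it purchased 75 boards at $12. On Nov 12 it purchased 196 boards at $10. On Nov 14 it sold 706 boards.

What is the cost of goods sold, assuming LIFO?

COGS = $9,712

Nov 9, 80 sold [LIFO — newest first]: 80 @ $12 = $960
Nov 14, 706 sold [LIFO — newest first]: 196 @ $10 + 75 @ $12 + 211 @ $12 + 224 @ $15 = $8,752
Total COGS = $960 + $8,752 = $9,712
Ending inventory: 86 @ $16 + 59 @ $15 = $2,261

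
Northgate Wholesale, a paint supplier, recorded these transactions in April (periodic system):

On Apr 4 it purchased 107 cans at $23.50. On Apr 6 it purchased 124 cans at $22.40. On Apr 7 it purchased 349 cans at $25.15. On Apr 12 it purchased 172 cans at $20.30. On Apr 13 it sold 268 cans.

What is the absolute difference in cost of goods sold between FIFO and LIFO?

$316.65

FIFO COGS: 107 @ $23.50 + 124 @ $22.40 + 37 @ $25.15 = $6,222.65
LIFO COGS: 172 @ $20.30 + 96 @ $25.15 = $5,906.00
Difference = |$6,222.65 − $5,906.00| = $316.65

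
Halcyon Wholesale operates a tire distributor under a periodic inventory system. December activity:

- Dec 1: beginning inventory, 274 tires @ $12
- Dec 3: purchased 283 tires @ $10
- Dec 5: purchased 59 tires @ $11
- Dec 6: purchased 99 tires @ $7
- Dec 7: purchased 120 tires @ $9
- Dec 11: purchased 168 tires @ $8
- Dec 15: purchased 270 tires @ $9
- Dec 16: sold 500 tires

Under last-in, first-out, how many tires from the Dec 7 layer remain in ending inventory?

58

Dec 16, 500 sold [LIFO — newest first]: 270 @ $9 + 168 @ $8 + 62 @ $9 = $4,332
Ending inventory: 274 @ $12 + 283 @ $10 + 59 @ $11 + 99 @ $7 + 58 @ $9 = $7,982
Check: goods available $12,314 = COGS $4,332 + ending $7,982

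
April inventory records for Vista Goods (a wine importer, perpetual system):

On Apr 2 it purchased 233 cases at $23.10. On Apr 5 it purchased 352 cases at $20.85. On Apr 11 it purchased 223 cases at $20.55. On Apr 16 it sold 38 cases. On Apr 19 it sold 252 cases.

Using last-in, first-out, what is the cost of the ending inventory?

Ending inventory = $11,324.55

Apr 16, 38 sold [LIFO — newest first]: 38 @ $20.55 = $780.90
Apr 19, 252 sold [LIFO — newest first]: 185 @ $20.55 + 67 @ $20.85 = $5,198.70
Total COGS = $780.90 + $5,198.70 = $5,979.60
Ending inventory: 233 @ $23.10 + 285 @ $20.85 = $11,324.55
Check: goods available $17,304.15 = COGS $5,979.60 + ending $11,324.55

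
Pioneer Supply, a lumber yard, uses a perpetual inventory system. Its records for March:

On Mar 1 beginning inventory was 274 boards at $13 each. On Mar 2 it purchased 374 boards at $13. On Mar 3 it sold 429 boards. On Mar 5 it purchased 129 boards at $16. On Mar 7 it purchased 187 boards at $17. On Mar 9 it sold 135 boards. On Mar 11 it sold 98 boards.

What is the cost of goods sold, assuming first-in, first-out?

COGS = $8,648

Mar 3, 429 sold [FIFO — oldest first]: 274 @ $13 + 155 @ $13 = $5,577
Mar 9, 135 sold [FIFO — oldest first]: 135 @ $13 = $1,755
Mar 11, 98 sold [FIFO — oldest first]: 84 @ $13 + 14 @ $16 = $1,316
Total COGS = $5,577 + $1,755 + $1,316 = $8,648
Ending inventory: 115 @ $16 + 187 @ $17 = $5,019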